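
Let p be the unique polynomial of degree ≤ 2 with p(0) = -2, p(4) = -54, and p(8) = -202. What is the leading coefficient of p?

Write p(s) = as^2 + bs + c. Substituting each data point gives a linear system:
  c = -2
  16a + 4b + c = -54
  64a + 8b + c = -202
Solving the system yields a = -3, b = -1, c = -2.
So p(s) = -3s² - s - 2.
The leading coefficient is -3.

-3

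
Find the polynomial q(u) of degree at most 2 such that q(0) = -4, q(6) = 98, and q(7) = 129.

Write q(u) = au^2 + bu + c. Substituting each data point gives a linear system:
  c = -4
  36a + 6b + c = 98
  49a + 7b + c = 129
Solving the system yields a = 2, b = 5, c = -4.
So q(u) = 2u^2 + 5u - 4.
Check: q(7) = 129. ✓

q(u) = 2u^2 + 5u - 4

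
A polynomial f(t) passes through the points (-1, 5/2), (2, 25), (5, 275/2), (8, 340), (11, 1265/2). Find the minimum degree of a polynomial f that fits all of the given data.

2

Forward differences of the values at t = -1, 2, 5, 8, 11:
  f  : 5/2  25  275/2  340  1265/2
  Δ  : 45/2  225/2  405/2  585/2
  Δ^2: 90  90  90
  Δ^3: 0  0
  Δ^4: 0
The second differences are constant (90) and nonzero, while all higher differences vanish, so the minimal degree is 2.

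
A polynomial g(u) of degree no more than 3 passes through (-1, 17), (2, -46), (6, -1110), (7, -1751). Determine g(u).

Write g(u) = au^3 + bu^2 + cu + d. Substituting each data point gives a linear system:
  -a + b - c + d = 17
  8a + 4b + 2c + d = -46
  216a + 36b + 6c + d = -1110
  343a + 49b + 7c + d = -1751
Solving the system yields a = -5, b = 0, c = -6, d = 6.
So g(u) = -5u^3 - 6u + 6.
Check: g(-1) = 17. ✓

g(u) = -5u^3 - 6u + 6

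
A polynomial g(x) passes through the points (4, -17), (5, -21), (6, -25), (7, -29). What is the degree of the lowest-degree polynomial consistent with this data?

Forward differences of the values at x = 4, 5, 6, 7:
  g  : -17  -21  -25  -29
  Δ  : -4  -4  -4
  Δ^2: 0  0
  Δ^3: 0
The first differences are constant (-4) and nonzero, while all higher differences vanish, so the minimal degree is 1.

1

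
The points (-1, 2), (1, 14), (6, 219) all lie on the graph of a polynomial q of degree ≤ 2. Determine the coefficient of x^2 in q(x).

5

Write q(x) = ax^2 + bx + c. Substituting each data point gives a linear system:
  a - b + c = 2
  a + b + c = 14
  36a + 6b + c = 219
Solving the system yields a = 5, b = 6, c = 3.
So q(x) = 5x^2 + 6x + 3.
The leading coefficient is 5.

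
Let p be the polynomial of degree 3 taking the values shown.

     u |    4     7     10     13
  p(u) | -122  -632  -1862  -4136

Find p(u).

p(u) = -2u^3 + 2u^2 - 6u - 2

Write p(u) = au^3 + bu^2 + cu + d. Substituting each data point gives a linear system:
  64a + 16b + 4c + d = -122
  343a + 49b + 7c + d = -632
  1000a + 100b + 10c + d = -1862
  2197a + 169b + 13c + d = -4136
Solving the system yields a = -2, b = 2, c = -6, d = -2.
So p(u) = -2u^3 + 2u^2 - 6u - 2.
Check: p(4) = -122. ✓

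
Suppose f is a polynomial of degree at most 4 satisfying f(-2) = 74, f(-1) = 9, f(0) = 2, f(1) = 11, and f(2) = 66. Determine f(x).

f(x) = 3x^4 - x^3 + 5x^2 + 2x + 2

Write f(x) = ax^4 + bx^3 + cx^2 + dx + e. Substituting each data point gives a linear system:
  16a - 8b + 4c - 2d + e = 74
  a - b + c - d + e = 9
  e = 2
  a + b + c + d + e = 11
  16a + 8b + 4c + 2d + e = 66
Solving the system yields a = 3, b = -1, c = 5, d = 2, e = 2.
So f(x) = 3x^4 - x^3 + 5x^2 + 2x + 2.
Check: f(0) = 2. ✓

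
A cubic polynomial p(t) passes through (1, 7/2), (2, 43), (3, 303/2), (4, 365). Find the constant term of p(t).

Write p(t) = at^3 + bt^2 + ct + d. Substituting each data point gives a linear system:
  a + b + c + d = 7/2
  8a + 4b + 2c + d = 43
  27a + 9b + 3c + d = 303/2
  64a + 16b + 4c + d = 365
Solving the system yields a = 6, b = -3/2, c = 2, d = -3.
So p(t) = 6t³ - (3/2)t² + 2t - 3.
The constant term is -3.

-3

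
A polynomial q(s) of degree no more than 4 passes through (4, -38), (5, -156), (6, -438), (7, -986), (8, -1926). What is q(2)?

Using the Lagrange interpolation formula with nodes 4, 5, 6, 7, 8:
  L_0(s) = (s - 5)(s - 6)(s - 7)(s - 8) / 24
  L_1(s) = (s - 4)(s - 6)(s - 7)(s - 8) / -6
  L_2(s) = (s - 4)(s - 5)(s - 7)(s - 8) / 4
  L_3(s) = (s - 4)(s - 5)(s - 6)(s - 8) / -6
  L_4(s) = (s - 4)(s - 5)(s - 6)(s - 7) / 24
Then q(s) = -38·L_0(s) - 156·L_1(s) - 438·L_2(s) - 986·L_3(s) - 1926·L_4(s).
Expanding and collecting terms gives q(s) = -s⁴ + 5s³ - 6s² - 6.
Evaluating at s = 2: q(2) = -6.

-6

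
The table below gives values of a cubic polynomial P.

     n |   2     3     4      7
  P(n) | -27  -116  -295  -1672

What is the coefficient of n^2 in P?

Write P(n) = an^3 + bn^2 + cn + d. Substituting each data point gives a linear system:
  8a + 4b + 2c + d = -27
  27a + 9b + 3c + d = -116
  64a + 16b + 4c + d = -295
  343a + 49b + 7c + d = -1672
Solving the system yields a = -5, b = 0, c = 6, d = 1.
So P(n) = -5n³ + 6n + 1.
The coefficient of n^2 is 0.

0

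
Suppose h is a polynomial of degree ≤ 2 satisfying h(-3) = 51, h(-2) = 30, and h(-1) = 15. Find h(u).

Write h(u) = au^2 + bu + c. Substituting each data point gives a linear system:
  9a - 3b + c = 51
  4a - 2b + c = 30
  a - b + c = 15
Solving the system yields a = 3, b = -6, c = 6.
So h(u) = 3u^2 - 6u + 6.
Check: h(-3) = 51. ✓

h(u) = 3u^2 - 6u + 6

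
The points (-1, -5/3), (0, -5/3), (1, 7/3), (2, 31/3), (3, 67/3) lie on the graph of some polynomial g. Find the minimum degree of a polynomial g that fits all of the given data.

2

Forward differences of the values at u = -1, 0, 1, 2, 3:
  g  : -5/3  -5/3  7/3  31/3  67/3
  Δ  : 0  4  8  12
  Δ^2: 4  4  4
  Δ^3: 0  0
  Δ^4: 0
The second differences are constant (4) and nonzero, while all higher differences vanish, so the minimal degree is 2.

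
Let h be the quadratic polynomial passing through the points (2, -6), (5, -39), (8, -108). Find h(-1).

-9

Forward differences of the values at u = 2, 5, 8:
  h  : -6  -39  -108
  Δ  : -33  -69
  Δ^2: -36
The second differences are constant, confirming degree 2.
Interpolating (Newton forward form) and evaluating at u = -1 gives h(-1) = -9.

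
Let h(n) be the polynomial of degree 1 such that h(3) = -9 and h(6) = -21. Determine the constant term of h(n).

3

Write h(n) = an + b. Substituting each data point gives a linear system:
  3a + b = -9
  6a + b = -21
Solving the system yields a = -4, b = 3.
So h(n) = -4n + 3.
The constant term is 3.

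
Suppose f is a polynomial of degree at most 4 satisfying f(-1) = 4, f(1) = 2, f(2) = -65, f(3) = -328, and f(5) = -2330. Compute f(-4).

Using the Lagrange interpolation formula with nodes -1, 1, 2, 3, 5:
  L_0(u) = (u - 1)(u - 2)(u - 3)(u - 5) / 144
  L_1(u) = (u + 1)(u - 2)(u - 3)(u - 5) / -16
  L_2(u) = (u + 1)(u - 1)(u - 3)(u - 5) / 9
  L_3(u) = (u + 1)(u - 1)(u - 2)(u - 5) / -16
  L_4(u) = (u + 1)(u - 1)(u - 2)(u - 3) / 144
Then f(u) = 4·L_0(u) + 2·L_1(u) - 65·L_2(u) - 328·L_3(u) - 2330·L_4(u).
Expanding and collecting terms gives f(u) = -3u^4 - 4u^3 + u^2 + 3u + 5.
Evaluating at u = -4: f(-4) = -503.

-503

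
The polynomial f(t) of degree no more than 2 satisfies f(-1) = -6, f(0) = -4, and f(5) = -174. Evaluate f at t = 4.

Using the Lagrange interpolation formula with nodes -1, 0, 5:
  L_0(t) = t(t - 5) / 6
  L_1(t) = (t + 1)(t - 5) / -5
  L_2(t) = (t + 1)t / 30
Then f(t) = -6·L_0(t) - 4·L_1(t) - 174·L_2(t).
Expanding and collecting terms gives f(t) = -6t^2 - 4t - 4.
Evaluating at t = 4: f(4) = -116.

-116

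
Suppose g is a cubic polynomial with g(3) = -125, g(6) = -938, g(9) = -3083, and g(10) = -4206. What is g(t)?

g(t) = -4t^3 - 2t^2 - t + 4

Write g(t) = at^3 + bt^2 + ct + d. Substituting each data point gives a linear system:
  27a + 9b + 3c + d = -125
  216a + 36b + 6c + d = -938
  729a + 81b + 9c + d = -3083
  1000a + 100b + 10c + d = -4206
Solving the system yields a = -4, b = -2, c = -1, d = 4.
So g(t) = -4t^3 - 2t^2 - t + 4.
Check: g(3) = -125. ✓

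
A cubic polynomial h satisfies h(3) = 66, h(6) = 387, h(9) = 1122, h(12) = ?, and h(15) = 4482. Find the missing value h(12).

The 4 known points determine the degree-3 polynomial uniquely.
Write h(n) = an^3 + bn^2 + cn + d. Substituting each data point gives a linear system:
  27a + 9b + 3c + d = 66
  216a + 36b + 6c + d = 387
  729a + 81b + 9c + d = 1122
  3375a + 225b + 15c + d = 4482
Solving the system yields a = 1, b = 5, c = -1, d = -3.
So h(n) = n^3 + 5n^2 - n - 3.
Then h(12) = 2433.

2433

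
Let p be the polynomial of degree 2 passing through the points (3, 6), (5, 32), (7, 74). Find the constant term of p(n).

-3

Write p(n) = an^2 + bn + c. Substituting each data point gives a linear system:
  9a + 3b + c = 6
  25a + 5b + c = 32
  49a + 7b + c = 74
Solving the system yields a = 2, b = -3, c = -3.
So p(n) = 2n² - 3n - 3.
The constant term is -3.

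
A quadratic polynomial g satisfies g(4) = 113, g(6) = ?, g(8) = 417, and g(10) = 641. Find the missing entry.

The 3 known points determine the degree-2 polynomial uniquely.
Write g(t) = at^2 + bt + c. Substituting each data point gives a linear system:
  16a + 4b + c = 113
  64a + 8b + c = 417
  100a + 10b + c = 641
Solving the system yields a = 6, b = 4, c = 1.
So g(t) = 6t² + 4t + 1.
Then g(6) = 241.

241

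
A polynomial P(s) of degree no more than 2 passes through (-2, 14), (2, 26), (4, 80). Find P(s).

Write P(s) = as^2 + bs + c. Substituting each data point gives a linear system:
  4a - 2b + c = 14
  4a + 2b + c = 26
  16a + 4b + c = 80
Solving the system yields a = 4, b = 3, c = 4.
So P(s) = 4s² + 3s + 4.
Check: P(4) = 80. ✓

P(s) = 4s^2 + 3s + 4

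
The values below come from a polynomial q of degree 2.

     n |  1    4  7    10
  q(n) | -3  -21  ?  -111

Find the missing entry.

The 3 known points determine the degree-2 polynomial uniquely.
Write q(n) = an^2 + bn + c. Substituting each data point gives a linear system:
  a + b + c = -3
  16a + 4b + c = -21
  100a + 10b + c = -111
Solving the system yields a = -1, b = -1, c = -1.
So q(n) = -n^2 - n - 1.
Then q(7) = -57.

-57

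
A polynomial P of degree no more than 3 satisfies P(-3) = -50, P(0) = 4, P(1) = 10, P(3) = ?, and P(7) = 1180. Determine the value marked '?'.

112

The 4 known points determine the degree-3 polynomial uniquely.
Write P(n) = an^3 + bn^2 + cn + d. Substituting each data point gives a linear system:
  -27a + 9b - 3c + d = -50
  d = 4
  a + b + c + d = 10
  343a + 49b + 7c + d = 1180
Solving the system yields a = 3, b = 3, c = 0, d = 4.
So P(n) = 3n³ + 3n² + 4.
Then P(3) = 112.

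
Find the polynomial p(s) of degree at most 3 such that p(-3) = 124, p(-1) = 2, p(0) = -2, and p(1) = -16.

p(s) = -6s^3 - 5s^2 - 3s - 2

Using the Lagrange interpolation formula with nodes -3, -1, 0, 1:
  L_0(s) = (s + 1)s(s - 1) / -24
  L_1(s) = (s + 3)s(s - 1) / 4
  L_2(s) = (s + 3)(s + 1)(s - 1) / -3
  L_3(s) = (s + 3)(s + 1)s / 8
Then p(s) = 124·L_0(s) + 2·L_1(s) - 2·L_2(s) - 16·L_3(s).
Expanding and collecting terms gives p(s) = -6s³ - 5s² - 3s - 2.
Check: p(-1) = 2. ✓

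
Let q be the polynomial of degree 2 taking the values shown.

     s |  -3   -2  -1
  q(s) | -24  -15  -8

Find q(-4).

Forward differences of the values at s = -3, -2, -1:
  q  : -24  -15  -8
  Δ  : 9  7
  Δ^2: -2
The second differences are constant, confirming degree 2.
Interpolating (Newton forward form) and evaluating at s = -4 gives q(-4) = -35.

-35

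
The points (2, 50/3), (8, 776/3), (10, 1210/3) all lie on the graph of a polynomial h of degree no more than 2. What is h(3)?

Write h(x) = ax^2 + bx + c. Substituting each data point gives a linear system:
  4a + 2b + c = 50/3
  64a + 8b + c = 776/3
  100a + 10b + c = 1210/3
Solving the system yields a = 4, b = 1/3, c = 0.
So h(x) = 4x^2 + (1/3)x.
Then h(3) = 37.

37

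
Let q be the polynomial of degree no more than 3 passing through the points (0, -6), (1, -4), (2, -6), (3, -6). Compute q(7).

Forward differences of the values at n = 0, 1, 2, 3:
  q  : -6  -4  -6  -6
  Δ  : 2  -2  0
  Δ^2: -4  2
  Δ^3: 6
The third differences are constant, confirming degree 3.
Interpolating (Newton forward form) and evaluating at n = 7 gives q(7) = 134.

134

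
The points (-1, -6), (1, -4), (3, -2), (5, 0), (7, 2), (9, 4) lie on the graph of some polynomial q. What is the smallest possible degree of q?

1

Forward differences of the values at t = -1, 1, 3, 5, 7, 9:
  q  : -6  -4  -2  0  2  4
  Δ  : 2  2  2  2  2
  Δ^2: 0  0  0  0
  Δ^3: 0  0  0
  Δ^4: 0  0
  Δ^5: 0
The first differences are constant (2) and nonzero, while all higher differences vanish, so the minimal degree is 1.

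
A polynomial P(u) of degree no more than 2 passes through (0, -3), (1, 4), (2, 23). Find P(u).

Using the Lagrange interpolation formula with nodes 0, 1, 2:
  L_0(u) = (u - 1)(u - 2) / 2
  L_1(u) = u(u - 2) / -1
  L_2(u) = u(u - 1) / 2
Then P(u) = -3·L_0(u) + 4·L_1(u) + 23·L_2(u).
Expanding and collecting terms gives P(u) = 6u^2 + u - 3.
Check: P(0) = -3. ✓

P(u) = 6u^2 + u - 3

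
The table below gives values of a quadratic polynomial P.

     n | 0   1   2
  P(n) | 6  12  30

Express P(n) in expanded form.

Write P(n) = an^2 + bn + c. Substituting each data point gives a linear system:
  c = 6
  a + b + c = 12
  4a + 2b + c = 30
Solving the system yields a = 6, b = 0, c = 6.
So P(n) = 6n^2 + 6.
Check: P(2) = 30. ✓

P(n) = 6n^2 + 6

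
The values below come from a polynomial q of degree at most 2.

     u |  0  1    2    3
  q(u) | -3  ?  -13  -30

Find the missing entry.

The 3 known points determine the degree-2 polynomial uniquely.
Write q(u) = au^2 + bu + c. Substituting each data point gives a linear system:
  c = -3
  4a + 2b + c = -13
  9a + 3b + c = -30
Solving the system yields a = -4, b = 3, c = -3.
So q(u) = -4u^2 + 3u - 3.
Then q(1) = -4.

-4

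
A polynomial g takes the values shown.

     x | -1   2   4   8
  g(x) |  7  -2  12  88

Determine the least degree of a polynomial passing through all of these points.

2

Divided differences on the nodes -1, 2, 4, 8:
  order 0: 7  -2  12  88
  order 1: -3  7  19
  order 2: 2  2
  order 3: 0
The order-2 divided differences are all 2 (nonzero) and every higher order vanishes, so the data lies on a polynomial of degree exactly 2.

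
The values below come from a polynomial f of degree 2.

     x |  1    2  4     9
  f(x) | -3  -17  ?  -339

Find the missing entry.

The 3 known points determine the degree-2 polynomial uniquely.
Write f(x) = ax^2 + bx + c. Substituting each data point gives a linear system:
  a + b + c = -3
  4a + 2b + c = -17
  81a + 9b + c = -339
Solving the system yields a = -4, b = -2, c = 3.
So f(x) = -4x^2 - 2x + 3.
Then f(4) = -69.

-69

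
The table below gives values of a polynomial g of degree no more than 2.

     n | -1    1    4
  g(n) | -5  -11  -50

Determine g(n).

g(n) = -2n^2 - 3n - 6

Using the Lagrange interpolation formula with nodes -1, 1, 4:
  L_0(n) = (n - 1)(n - 4) / 10
  L_1(n) = (n + 1)(n - 4) / -6
  L_2(n) = (n + 1)(n - 1) / 15
Then g(n) = -5·L_0(n) - 11·L_1(n) - 50·L_2(n).
Expanding and collecting terms gives g(n) = -2n^2 - 3n - 6.
Check: g(4) = -50. ✓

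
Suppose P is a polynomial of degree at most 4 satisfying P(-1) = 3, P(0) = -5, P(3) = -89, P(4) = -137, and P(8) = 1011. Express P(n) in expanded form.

P(n) = n^4 - 6n^3 - n - 5

Using the Lagrange interpolation formula with nodes -1, 0, 3, 4, 8:
  L_0(n) = n(n - 3)(n - 4)(n - 8) / 180
  L_1(n) = (n + 1)(n - 3)(n - 4)(n - 8) / -96
  L_2(n) = (n + 1)n(n - 4)(n - 8) / 60
  L_3(n) = (n + 1)n(n - 3)(n - 8) / -80
  L_4(n) = (n + 1)n(n - 3)(n - 4) / 1440
Then P(n) = 3·L_0(n) - 5·L_1(n) - 89·L_2(n) - 137·L_3(n) + 1011·L_4(n).
Expanding and collecting terms gives P(n) = n^4 - 6n^3 - n - 5.
Check: P(0) = -5. ✓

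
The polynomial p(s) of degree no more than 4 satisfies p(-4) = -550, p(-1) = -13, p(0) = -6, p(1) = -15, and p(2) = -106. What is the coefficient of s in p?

Write p(s) = as^4 + bs^3 + cs^2 + ds + e. Substituting each data point gives a linear system:
  256a - 64b + 16c - 4d + e = -550
  a - b + c - d + e = -13
  e = -6
  a + b + c + d + e = -15
  16a + 8b + 4c + 2d + e = -106
Solving the system yields a = -3, b = -5, c = -5, d = 4, e = -6.
So p(s) = -3s^4 - 5s^3 - 5s^2 + 4s - 6.
The coefficient of s is 4.

4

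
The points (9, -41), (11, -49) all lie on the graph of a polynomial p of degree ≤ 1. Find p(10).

Using the Lagrange interpolation formula with nodes 9, 11:
  L_0(x) = (x - 11) / -2
  L_1(x) = (x - 9) / 2
Then p(x) = -41·L_0(x) - 49·L_1(x).
Expanding and collecting terms gives p(x) = -4x - 5.
Evaluating at x = 10: p(10) = -45.

-45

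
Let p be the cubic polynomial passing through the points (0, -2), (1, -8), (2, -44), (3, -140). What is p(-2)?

Write p(x) = ax^3 + bx^2 + cx + d. Substituting each data point gives a linear system:
  d = -2
  a + b + c + d = -8
  8a + 4b + 2c + d = -44
  27a + 9b + 3c + d = -140
Solving the system yields a = -5, b = 0, c = -1, d = -2.
So p(x) = -5x^3 - x - 2.
Then p(-2) = 40.

40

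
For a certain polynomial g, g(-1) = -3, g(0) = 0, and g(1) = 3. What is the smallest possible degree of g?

Forward differences of the values at x = -1, 0, 1:
  g  : -3  0  3
  Δ  : 3  3
  Δ^2: 0
The first differences are constant (3) and nonzero, while all higher differences vanish, so the minimal degree is 1.

1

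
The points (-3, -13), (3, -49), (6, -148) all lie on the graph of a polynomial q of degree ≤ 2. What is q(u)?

Using the Lagrange interpolation formula with nodes -3, 3, 6:
  L_0(u) = (u - 3)(u - 6) / 54
  L_1(u) = (u + 3)(u - 6) / -18
  L_2(u) = (u + 3)(u - 3) / 27
Then q(u) = -13·L_0(u) - 49·L_1(u) - 148·L_2(u).
Expanding and collecting terms gives q(u) = -3u² - 6u - 4.
Check: q(6) = -148. ✓

q(u) = -3u^2 - 6u - 4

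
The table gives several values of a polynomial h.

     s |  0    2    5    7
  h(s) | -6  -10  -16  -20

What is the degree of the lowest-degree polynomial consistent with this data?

1

Divided differences on the nodes 0, 2, 5, 7:
  order 0: -6  -10  -16  -20
  order 1: -2  -2  -2
  order 2: 0  0
  order 3: 0
The order-1 divided differences are all -2 (nonzero) and every higher order vanishes, so the data lies on a polynomial of degree exactly 1.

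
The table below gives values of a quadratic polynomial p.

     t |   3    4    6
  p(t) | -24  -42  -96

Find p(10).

-276

Using the Lagrange interpolation formula with nodes 3, 4, 6:
  L_0(t) = (t - 4)(t - 6) / 3
  L_1(t) = (t - 3)(t - 6) / -2
  L_2(t) = (t - 3)(t - 4) / 6
Then p(t) = -24·L_0(t) - 42·L_1(t) - 96·L_2(t).
Expanding and collecting terms gives p(t) = -3t^2 + 3t - 6.
Evaluating at t = 10: p(10) = -276.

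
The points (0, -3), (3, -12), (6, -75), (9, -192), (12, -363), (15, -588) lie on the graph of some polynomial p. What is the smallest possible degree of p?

Forward differences of the values at n = 0, 3, 6, 9, 12, 15:
  p  : -3  -12  -75  -192  -363  -588
  Δ  : -9  -63  -117  -171  -225
  Δ^2: -54  -54  -54  -54
  Δ^3: 0  0  0
  Δ^4: 0  0
  Δ^5: 0
The second differences are constant (-54) and nonzero, while all higher differences vanish, so the minimal degree is 2.

2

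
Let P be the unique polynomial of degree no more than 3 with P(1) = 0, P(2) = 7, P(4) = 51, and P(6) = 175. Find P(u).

Write P(u) = au^3 + bu^2 + cu + d. Substituting each data point gives a linear system:
  a + b + c + d = 0
  8a + 4b + 2c + d = 7
  64a + 16b + 4c + d = 51
  216a + 36b + 6c + d = 175
Solving the system yields a = 1, b = -2, c = 6, d = -5.
So P(u) = u^3 - 2u^2 + 6u - 5.
Check: P(1) = 0. ✓

P(u) = u^3 - 2u^2 + 6u - 5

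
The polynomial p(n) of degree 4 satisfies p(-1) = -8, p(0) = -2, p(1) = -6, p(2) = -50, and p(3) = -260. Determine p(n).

Write p(n) = an^4 + bn^3 + cn^2 + dn + e. Substituting each data point gives a linear system:
  a - b + c - d + e = -8
  e = -2
  a + b + c + d + e = -6
  16a + 8b + 4c + 2d + e = -50
  81a + 27b + 9c + 3d + e = -260
Solving the system yields a = -4, b = 3, c = -1, d = -2, e = -2.
So p(n) = -4n^4 + 3n^3 - n^2 - 2n - 2.
Check: p(2) = -50. ✓

p(n) = -4n^4 + 3n^3 - n^2 - 2n - 2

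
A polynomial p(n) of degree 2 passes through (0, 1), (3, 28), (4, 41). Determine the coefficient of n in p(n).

6

Write p(n) = an^2 + bn + c. Substituting each data point gives a linear system:
  c = 1
  9a + 3b + c = 28
  16a + 4b + c = 41
Solving the system yields a = 1, b = 6, c = 1.
So p(n) = n² + 6n + 1.
The coefficient of n is 6.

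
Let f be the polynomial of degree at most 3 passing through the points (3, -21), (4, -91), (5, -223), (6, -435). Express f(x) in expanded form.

f(x) = -3x^3 + 5x^2 + 6x - 3

Using the Lagrange interpolation formula with nodes 3, 4, 5, 6:
  L_0(x) = (x - 4)(x - 5)(x - 6) / -6
  L_1(x) = (x - 3)(x - 5)(x - 6) / 2
  L_2(x) = (x - 3)(x - 4)(x - 6) / -2
  L_3(x) = (x - 3)(x - 4)(x - 5) / 6
Then f(x) = -21·L_0(x) - 91·L_1(x) - 223·L_2(x) - 435·L_3(x).
Expanding and collecting terms gives f(x) = -3x^3 + 5x^2 + 6x - 3.
Check: f(5) = -223. ✓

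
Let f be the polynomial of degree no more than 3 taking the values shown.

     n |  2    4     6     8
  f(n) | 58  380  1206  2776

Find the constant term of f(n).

Write f(n) = an^3 + bn^2 + cn + d. Substituting each data point gives a linear system:
  8a + 4b + 2c + d = 58
  64a + 16b + 4c + d = 380
  216a + 36b + 6c + d = 1206
  512a + 64b + 8c + d = 2776
Solving the system yields a = 5, b = 3, c = 3, d = 0.
So f(n) = 5n^3 + 3n^2 + 3n.
The constant term is 0.

0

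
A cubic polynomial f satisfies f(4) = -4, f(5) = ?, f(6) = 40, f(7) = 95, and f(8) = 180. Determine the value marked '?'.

The 4 known points determine the degree-3 polynomial uniquely.
Write f(t) = at^3 + bt^2 + ct + d. Substituting each data point gives a linear system:
  64a + 16b + 4c + d = -4
  216a + 36b + 6c + d = 40
  343a + 49b + 7c + d = 95
  512a + 64b + 8c + d = 180
Solving the system yields a = 1, b = -6, c = 6, d = 4.
So f(t) = t³ - 6t² + 6t + 4.
Then f(5) = 9.

9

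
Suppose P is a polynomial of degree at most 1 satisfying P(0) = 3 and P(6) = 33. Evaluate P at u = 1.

Write P(u) = au + b. Substituting each data point gives a linear system:
  b = 3
  6a + b = 33
Solving the system yields a = 5, b = 3.
So P(u) = 5u + 3.
Then P(1) = 8.

8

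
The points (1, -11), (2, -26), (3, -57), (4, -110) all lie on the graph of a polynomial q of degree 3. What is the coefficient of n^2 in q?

Write q(n) = an^3 + bn^2 + cn + d. Substituting each data point gives a linear system:
  a + b + c + d = -11
  8a + 4b + 2c + d = -26
  27a + 9b + 3c + d = -57
  64a + 16b + 4c + d = -110
Solving the system yields a = -1, b = -2, c = -2, d = -6.
So q(n) = -n^3 - 2n^2 - 2n - 6.
The coefficient of n^2 is -2.

-2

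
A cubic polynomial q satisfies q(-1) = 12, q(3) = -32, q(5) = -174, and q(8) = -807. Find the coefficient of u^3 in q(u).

-2

Write q(u) = au^3 + bu^2 + cu + d. Substituting each data point gives a linear system:
  -a + b - c + d = 12
  27a + 9b + 3c + d = -32
  125a + 25b + 5c + d = -174
  512a + 64b + 8c + d = -807
Solving the system yields a = -2, b = 4, c = -5, d = 1.
So q(u) = -2u³ + 4u² - 5u + 1.
The leading coefficient is -2.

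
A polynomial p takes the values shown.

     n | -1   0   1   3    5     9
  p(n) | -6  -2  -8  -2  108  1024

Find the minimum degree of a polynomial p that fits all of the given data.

Divided differences on the nodes -1, 0, 1, 3, 5, 9:
  order 0: -6  -2  -8  -2  108  1024
  order 1: 4  -6  3  55  229
  order 2: -5  3  13  29
  order 3: 2  2  2
  order 4: 0  0
  order 5: 0
The order-3 divided differences are all 2 (nonzero) and every higher order vanishes, so the data lies on a polynomial of degree exactly 3.

3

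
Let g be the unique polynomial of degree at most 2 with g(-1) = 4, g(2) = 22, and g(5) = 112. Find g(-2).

14

Write g(u) = au^2 + bu + c. Substituting each data point gives a linear system:
  a - b + c = 4
  4a + 2b + c = 22
  25a + 5b + c = 112
Solving the system yields a = 4, b = 2, c = 2.
So g(u) = 4u^2 + 2u + 2.
Then g(-2) = 14.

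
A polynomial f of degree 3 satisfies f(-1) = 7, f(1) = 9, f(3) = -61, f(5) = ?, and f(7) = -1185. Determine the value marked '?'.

The 4 known points determine the degree-3 polynomial uniquely.
Write f(u) = au^3 + bu^2 + cu + d. Substituting each data point gives a linear system:
  -a + b - c + d = 7
  a + b + c + d = 9
  27a + 9b + 3c + d = -61
  343a + 49b + 7c + d = -1185
Solving the system yields a = -4, b = 3, c = 5, d = 5.
So f(u) = -4u³ + 3u² + 5u + 5.
Then f(5) = -395.

-395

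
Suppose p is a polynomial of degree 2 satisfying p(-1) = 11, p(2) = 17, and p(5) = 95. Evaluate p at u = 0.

Using the Lagrange interpolation formula with nodes -1, 2, 5:
  L_0(u) = (u - 2)(u - 5) / 18
  L_1(u) = (u + 1)(u - 5) / -9
  L_2(u) = (u + 1)(u - 2) / 18
Then p(u) = 11·L_0(u) + 17·L_1(u) + 95·L_2(u).
Expanding and collecting terms gives p(u) = 4u² - 2u + 5.
Evaluating at u = 0: p(0) = 5.

5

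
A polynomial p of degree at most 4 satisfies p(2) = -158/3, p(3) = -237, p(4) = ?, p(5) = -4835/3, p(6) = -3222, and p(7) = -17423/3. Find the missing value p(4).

-2084/3

On equispaced nodes a degree-4 polynomial has vanishing fifth forward difference, so
  - p(2) + 5·p(3) - 10·p(4) + 10·p(5) - 5·p(6) + p(7) = 0.
Substituting the known values and solving for p(4):
  -10·p(4) = 20840/3
  p(4) = -2084/3.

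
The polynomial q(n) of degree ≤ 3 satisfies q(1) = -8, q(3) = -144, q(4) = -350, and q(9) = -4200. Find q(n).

q(n) = -6n^3 + 2n^2 + 2n - 6

Write q(n) = an^3 + bn^2 + cn + d. Substituting each data point gives a linear system:
  a + b + c + d = -8
  27a + 9b + 3c + d = -144
  64a + 16b + 4c + d = -350
  729a + 81b + 9c + d = -4200
Solving the system yields a = -6, b = 2, c = 2, d = -6.
So q(n) = -6n^3 + 2n^2 + 2n - 6.
Check: q(1) = -8. ✓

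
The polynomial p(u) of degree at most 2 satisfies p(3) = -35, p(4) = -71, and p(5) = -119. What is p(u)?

Write p(u) = au^2 + bu + c. Substituting each data point gives a linear system:
  9a + 3b + c = -35
  16a + 4b + c = -71
  25a + 5b + c = -119
Solving the system yields a = -6, b = 6, c = 1.
So p(u) = -6u² + 6u + 1.
Check: p(5) = -119. ✓

p(u) = -6u^2 + 6u + 1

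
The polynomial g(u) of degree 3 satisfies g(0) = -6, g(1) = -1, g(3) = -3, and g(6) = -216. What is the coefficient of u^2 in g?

Write g(u) = au^3 + bu^2 + cu + d. Substituting each data point gives a linear system:
  d = -6
  a + b + c + d = -1
  27a + 9b + 3c + d = -3
  216a + 36b + 6c + d = -216
Solving the system yields a = -2, b = 6, c = 1, d = -6.
So g(u) = -2u³ + 6u² + u - 6.
The coefficient of u^2 is 6.

6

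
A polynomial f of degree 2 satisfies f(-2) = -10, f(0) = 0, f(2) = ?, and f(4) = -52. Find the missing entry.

On equispaced nodes a degree-2 polynomial has vanishing third forward difference, so
  - f(-2) + 3·f(0) - 3·f(2) + f(4) = 0.
Substituting the known values and solving for f(2):
  -3·f(2) = 42
  f(2) = -14.

-14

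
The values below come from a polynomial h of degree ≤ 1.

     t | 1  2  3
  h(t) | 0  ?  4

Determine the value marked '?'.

The 2 known points determine the degree-1 polynomial uniquely.
Write h(t) = at + b. Substituting each data point gives a linear system:
  a + b = 0
  3a + b = 4
Solving the system yields a = 2, b = -2.
So h(t) = 2t - 2.
Then h(2) = 2.

2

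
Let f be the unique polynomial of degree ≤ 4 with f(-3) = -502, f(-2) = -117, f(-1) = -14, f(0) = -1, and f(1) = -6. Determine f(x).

Using the Lagrange interpolation formula with nodes -3, -2, -1, 0, 1:
  L_0(x) = (x + 2)(x + 1)x(x - 1) / 24
  L_1(x) = (x + 3)(x + 1)x(x - 1) / -6
  L_2(x) = (x + 3)(x + 2)x(x - 1) / 4
  L_3(x) = (x + 3)(x + 2)(x + 1)(x - 1) / -6
  L_4(x) = (x + 3)(x + 2)(x + 1)x / 24
Then f(x) = -502·L_0(x) - 117·L_1(x) - 14·L_2(x) - 1·L_3(x) - 6·L_4(x).
Expanding and collecting terms gives f(x) = -5x⁴ + 2x³ - 4x² + 2x - 1.
Check: f(1) = -6. ✓

f(x) = -5x^4 + 2x^3 - 4x^2 + 2x - 1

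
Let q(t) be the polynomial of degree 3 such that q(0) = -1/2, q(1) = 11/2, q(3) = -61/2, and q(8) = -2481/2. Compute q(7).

Write q(t) = at^3 + bt^2 + ct + d. Substituting each data point gives a linear system:
  d = -1/2
  a + b + c + d = 11/2
  27a + 9b + 3c + d = -61/2
  512a + 64b + 8c + d = -2481/2
Solving the system yields a = -3, b = 4, c = 5, d = -1/2.
So q(t) = -3t^3 + 4t^2 + 5t - 1/2.
Then q(7) = -1597/2.

-1597/2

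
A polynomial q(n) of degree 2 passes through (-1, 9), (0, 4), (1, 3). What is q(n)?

Write q(n) = an^2 + bn + c. Substituting each data point gives a linear system:
  a - b + c = 9
  c = 4
  a + b + c = 3
Solving the system yields a = 2, b = -3, c = 4.
So q(n) = 2n^2 - 3n + 4.
Check: q(-1) = 9. ✓

q(n) = 2n^2 - 3n + 4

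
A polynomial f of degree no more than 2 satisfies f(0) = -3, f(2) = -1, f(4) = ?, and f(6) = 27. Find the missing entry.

9

The 3 known points determine the degree-2 polynomial uniquely.
Write f(x) = ax^2 + bx + c. Substituting each data point gives a linear system:
  c = -3
  4a + 2b + c = -1
  36a + 6b + c = 27
Solving the system yields a = 1, b = -1, c = -3.
So f(x) = x² - x - 3.
Then f(4) = 9.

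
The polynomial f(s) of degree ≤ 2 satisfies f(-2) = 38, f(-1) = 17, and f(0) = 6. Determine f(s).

Write f(s) = as^2 + bs + c. Substituting each data point gives a linear system:
  4a - 2b + c = 38
  a - b + c = 17
  c = 6
Solving the system yields a = 5, b = -6, c = 6.
So f(s) = 5s^2 - 6s + 6.
Check: f(-1) = 17. ✓

f(s) = 5s^2 - 6s + 6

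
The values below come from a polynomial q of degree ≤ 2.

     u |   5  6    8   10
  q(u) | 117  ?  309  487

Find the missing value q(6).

171

The 3 known points determine the degree-2 polynomial uniquely.
Write q(u) = au^2 + bu + c. Substituting each data point gives a linear system:
  25a + 5b + c = 117
  64a + 8b + c = 309
  100a + 10b + c = 487
Solving the system yields a = 5, b = -1, c = -3.
So q(u) = 5u² - u - 3.
Then q(6) = 171.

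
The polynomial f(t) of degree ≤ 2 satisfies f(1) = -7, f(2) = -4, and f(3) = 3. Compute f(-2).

8

Write f(t) = at^2 + bt + c. Substituting each data point gives a linear system:
  a + b + c = -7
  4a + 2b + c = -4
  9a + 3b + c = 3
Solving the system yields a = 2, b = -3, c = -6.
So f(t) = 2t² - 3t - 6.
Then f(-2) = 8.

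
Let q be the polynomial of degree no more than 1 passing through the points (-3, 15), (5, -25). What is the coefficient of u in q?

-5

Write q(u) = au + b. Substituting each data point gives a linear system:
  -3a + b = 15
  5a + b = -25
Solving the system yields a = -5, b = 0.
So q(u) = -5u.
The leading coefficient is -5.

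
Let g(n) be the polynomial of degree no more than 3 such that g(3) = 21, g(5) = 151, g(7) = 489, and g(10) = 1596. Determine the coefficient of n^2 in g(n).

Write g(n) = an^3 + bn^2 + cn + d. Substituting each data point gives a linear system:
  27a + 9b + 3c + d = 21
  125a + 25b + 5c + d = 151
  343a + 49b + 7c + d = 489
  1000a + 100b + 10c + d = 1596
Solving the system yields a = 2, b = -4, c = -1, d = 6.
So g(n) = 2n³ - 4n² - n + 6.
The coefficient of n^2 is -4.

-4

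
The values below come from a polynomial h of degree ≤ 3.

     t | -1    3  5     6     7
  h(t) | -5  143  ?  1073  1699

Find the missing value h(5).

625

The 4 known points determine the degree-3 polynomial uniquely.
Write h(t) = at^3 + bt^2 + ct + d. Substituting each data point gives a linear system:
  -a + b - c + d = -5
  27a + 9b + 3c + d = 143
  216a + 36b + 6c + d = 1073
  343a + 49b + 7c + d = 1699
Solving the system yields a = 5, b = -1, c = 4, d = 5.
So h(t) = 5t^3 - t^2 + 4t + 5.
Then h(5) = 625.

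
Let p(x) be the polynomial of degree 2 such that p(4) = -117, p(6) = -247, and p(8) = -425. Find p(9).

Forward differences of the values at x = 4, 6, 8:
  p  : -117  -247  -425
  Δ  : -130  -178
  Δ^2: -48
The second differences are constant, confirming degree 2.
Interpolating (Newton forward form) and evaluating at x = 9 gives p(9) = -532.

-532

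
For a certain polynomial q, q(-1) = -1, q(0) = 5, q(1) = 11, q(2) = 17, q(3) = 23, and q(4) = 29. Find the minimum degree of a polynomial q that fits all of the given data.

Forward differences of the values at s = -1, 0, 1, 2, 3, 4:
  q  : -1  5  11  17  23  29
  Δ  : 6  6  6  6  6
  Δ^2: 0  0  0  0
  Δ^3: 0  0  0
  Δ^4: 0  0
  Δ^5: 0
The first differences are constant (6) and nonzero, while all higher differences vanish, so the minimal degree is 1.

1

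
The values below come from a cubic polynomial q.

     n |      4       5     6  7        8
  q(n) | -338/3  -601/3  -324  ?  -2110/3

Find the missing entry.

-1469/3

The 4 known points determine the degree-3 polynomial uniquely.
Write q(n) = an^3 + bn^2 + cn + d. Substituting each data point gives a linear system:
  64a + 16b + 4c + d = -338/3
  125a + 25b + 5c + d = -601/3
  216a + 36b + 6c + d = -324
  512a + 64b + 8c + d = -2110/3
Solving the system yields a = -1, b = -3, c = 1/3, d = -2.
So q(n) = -n³ - 3n² + (1/3)n - 2.
Then q(7) = -1469/3.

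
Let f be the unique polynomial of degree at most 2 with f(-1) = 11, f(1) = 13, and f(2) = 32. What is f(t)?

f(t) = 6t^2 + t + 6

Write f(t) = at^2 + bt + c. Substituting each data point gives a linear system:
  a - b + c = 11
  a + b + c = 13
  4a + 2b + c = 32
Solving the system yields a = 6, b = 1, c = 6.
So f(t) = 6t^2 + t + 6.
Check: f(-1) = 11. ✓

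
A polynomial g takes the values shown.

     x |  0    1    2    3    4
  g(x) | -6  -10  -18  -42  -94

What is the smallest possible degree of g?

3

Forward differences of the values at x = 0, 1, 2, 3, 4:
  g  : -6  -10  -18  -42  -94
  Δ  : -4  -8  -24  -52
  Δ^2: -4  -16  -28
  Δ^3: -12  -12
  Δ^4: 0
The third differences are constant (-12) and nonzero, while all higher differences vanish, so the minimal degree is 3.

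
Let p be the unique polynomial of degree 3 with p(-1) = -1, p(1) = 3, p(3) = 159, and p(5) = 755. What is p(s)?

Using the Lagrange interpolation formula with nodes -1, 1, 3, 5:
  L_0(s) = (s - 1)(s - 3)(s - 5) / -48
  L_1(s) = (s + 1)(s - 3)(s - 5) / 16
  L_2(s) = (s + 1)(s - 1)(s - 5) / -16
  L_3(s) = (s + 1)(s - 1)(s - 3) / 48
Then p(s) = -1·L_0(s) + 3·L_1(s) + 159·L_2(s) + 755·L_3(s).
Expanding and collecting terms gives p(s) = 6s^3 + s^2 - 4s.
Check: p(1) = 3. ✓

p(s) = 6s^3 + s^2 - 4s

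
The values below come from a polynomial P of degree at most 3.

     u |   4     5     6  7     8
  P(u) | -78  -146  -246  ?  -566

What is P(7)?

-384

On equispaced nodes a degree-3 polynomial has vanishing fourth forward difference, so
  P(4) - 4·P(5) + 6·P(6) - 4·P(7) + P(8) = 0.
Substituting the known values and solving for P(7):
  -4·P(7) = 1536
  P(7) = -384.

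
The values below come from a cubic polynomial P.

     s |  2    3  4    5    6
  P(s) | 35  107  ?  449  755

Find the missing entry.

239

On equispaced nodes a degree-3 polynomial has vanishing fourth forward difference, so
  P(2) - 4·P(3) + 6·P(4) - 4·P(5) + P(6) = 0.
Substituting the known values and solving for P(4):
  6·P(4) = 1434
  P(4) = 239.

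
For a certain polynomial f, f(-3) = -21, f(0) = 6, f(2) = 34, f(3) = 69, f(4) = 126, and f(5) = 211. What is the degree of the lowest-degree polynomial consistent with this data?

3

Divided differences on the nodes -3, 0, 2, 3, 4, 5:
  order 0: -21  6  34  69  126  211
  order 1: 9  14  35  57  85
  order 2: 1  7  11  14
  order 3: 1  1  1
  order 4: 0  0
  order 5: 0
The order-3 divided differences are all 1 (nonzero) and every higher order vanishes, so the data lies on a polynomial of degree exactly 3.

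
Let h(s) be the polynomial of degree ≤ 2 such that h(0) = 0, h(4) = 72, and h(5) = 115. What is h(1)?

3

Using the Lagrange interpolation formula with nodes 0, 4, 5:
  L_0(s) = (s - 4)(s - 5) / 20
  L_1(s) = s(s - 5) / -4
  L_2(s) = s(s - 4) / 5
Then h(s) = 0·L_0(s) + 72·L_1(s) + 115·L_2(s).
Expanding and collecting terms gives h(s) = 5s^2 - 2s.
Evaluating at s = 1: h(1) = 3.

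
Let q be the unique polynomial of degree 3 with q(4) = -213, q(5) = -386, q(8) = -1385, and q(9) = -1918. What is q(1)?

Using the Lagrange interpolation formula with nodes 4, 5, 8, 9:
  L_0(n) = (n - 5)(n - 8)(n - 9) / -20
  L_1(n) = (n - 4)(n - 8)(n - 9) / 12
  L_2(n) = (n - 4)(n - 5)(n - 9) / -12
  L_3(n) = (n - 4)(n - 5)(n - 8) / 20
Then q(n) = -213·L_0(n) - 386·L_1(n) - 1385·L_2(n) - 1918·L_3(n).
Expanding and collecting terms gives q(n) = -2n³ - 6n² + 3n - 1.
Evaluating at n = 1: q(1) = -6.

-6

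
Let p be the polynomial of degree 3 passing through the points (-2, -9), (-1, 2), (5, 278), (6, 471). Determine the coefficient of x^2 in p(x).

1

Write p(x) = ax^3 + bx^2 + cx + d. Substituting each data point gives a linear system:
  -8a + 4b - 2c + d = -9
  -a + b - c + d = 2
  125a + 25b + 5c + d = 278
  216a + 36b + 6c + d = 471
Solving the system yields a = 2, b = 1, c = 0, d = 3.
So p(x) = 2x³ + x² + 3.
The coefficient of x^2 is 1.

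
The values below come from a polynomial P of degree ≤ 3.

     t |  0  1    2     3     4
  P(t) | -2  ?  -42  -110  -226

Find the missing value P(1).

The 4 known points determine the degree-3 polynomial uniquely.
Write P(t) = at^3 + bt^2 + ct + d. Substituting each data point gives a linear system:
  d = -2
  8a + 4b + 2c + d = -42
  27a + 9b + 3c + d = -110
  64a + 16b + 4c + d = -226
Solving the system yields a = -2, b = -6, c = 0, d = -2.
So P(t) = -2t³ - 6t² - 2.
Then P(1) = -10.

-10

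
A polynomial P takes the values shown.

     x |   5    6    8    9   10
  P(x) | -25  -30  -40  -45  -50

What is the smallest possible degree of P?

1

Divided differences on the nodes 5, 6, 8, 9, 10:
  order 0: -25  -30  -40  -45  -50
  order 1: -5  -5  -5  -5
  order 2: 0  0  0
  order 3: 0  0
  order 4: 0
The order-1 divided differences are all -5 (nonzero) and every higher order vanishes, so the data lies on a polynomial of degree exactly 1.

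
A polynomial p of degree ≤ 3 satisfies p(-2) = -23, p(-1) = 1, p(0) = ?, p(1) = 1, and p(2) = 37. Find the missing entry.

-1

The 4 known points determine the degree-3 polynomial uniquely.
Write p(x) = ax^3 + bx^2 + cx + d. Substituting each data point gives a linear system:
  -8a + 4b - 2c + d = -23
  -a + b - c + d = 1
  a + b + c + d = 1
  8a + 4b + 2c + d = 37
Solving the system yields a = 5, b = 2, c = -5, d = -1.
So p(x) = 5x³ + 2x² - 5x - 1.
Then p(0) = -1.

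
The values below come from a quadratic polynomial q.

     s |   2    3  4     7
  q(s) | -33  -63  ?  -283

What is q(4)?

The 3 known points determine the degree-2 polynomial uniquely.
Write q(s) = as^2 + bs + c. Substituting each data point gives a linear system:
  4a + 2b + c = -33
  9a + 3b + c = -63
  49a + 7b + c = -283
Solving the system yields a = -5, b = -5, c = -3.
So q(s) = -5s^2 - 5s - 3.
Then q(4) = -103.

-103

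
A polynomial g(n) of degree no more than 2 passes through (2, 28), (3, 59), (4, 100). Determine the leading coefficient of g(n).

5

Write g(n) = an^2 + bn + c. Substituting each data point gives a linear system:
  4a + 2b + c = 28
  9a + 3b + c = 59
  16a + 4b + c = 100
Solving the system yields a = 5, b = 6, c = -4.
So g(n) = 5n² + 6n - 4.
The leading coefficient is 5.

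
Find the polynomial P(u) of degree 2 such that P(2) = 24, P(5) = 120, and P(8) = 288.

P(u) = 4u^2 + 4u

Write P(u) = au^2 + bu + c. Substituting each data point gives a linear system:
  4a + 2b + c = 24
  25a + 5b + c = 120
  64a + 8b + c = 288
Solving the system yields a = 4, b = 4, c = 0.
So P(u) = 4u^2 + 4u.
Check: P(2) = 24. ✓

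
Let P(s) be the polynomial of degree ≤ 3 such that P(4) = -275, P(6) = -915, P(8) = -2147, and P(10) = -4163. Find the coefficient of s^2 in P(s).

-2

Write P(s) = as^3 + bs^2 + cs + d. Substituting each data point gives a linear system:
  64a + 16b + 4c + d = -275
  216a + 36b + 6c + d = -915
  512a + 64b + 8c + d = -2147
  1000a + 100b + 10c + d = -4163
Solving the system yields a = -4, b = -2, c = 4, d = -3.
So P(s) = -4s^3 - 2s^2 + 4s - 3.
The coefficient of s^2 is -2.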